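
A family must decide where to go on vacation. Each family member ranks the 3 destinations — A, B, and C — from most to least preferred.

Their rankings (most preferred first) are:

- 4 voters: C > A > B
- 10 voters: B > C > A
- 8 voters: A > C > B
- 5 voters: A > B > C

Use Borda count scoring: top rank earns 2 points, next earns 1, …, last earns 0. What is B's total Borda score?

Borda scores:
  A: 4·1 + 10·0 + 8·2 + 5·2 = 30
  B: 4·0 + 10·2 + 8·0 + 5·1 = 25
  C: 4·2 + 10·1 + 8·1 + 5·0 = 26

25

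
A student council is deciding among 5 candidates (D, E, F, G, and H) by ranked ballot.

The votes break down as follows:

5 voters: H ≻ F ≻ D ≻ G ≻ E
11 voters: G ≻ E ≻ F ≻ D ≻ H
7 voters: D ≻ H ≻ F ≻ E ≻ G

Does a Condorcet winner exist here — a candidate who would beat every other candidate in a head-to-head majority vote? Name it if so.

There is no Condorcet winner

Head-to-head results (23 voters total):
D vs E: D wins 12–11.
D vs F: F wins 16–7.
D vs G: D wins 12–11.
D vs H: D wins 18–5.
E vs F: F wins 12–11.
E vs G: G wins 16–7.
E vs H: H wins 12–11.
F vs G: F wins 12–11.
F vs H: H wins 12–11.
G vs H: H wins 12–11.
No candidate beats all others: D beats H beats F beats D, a majority cycle.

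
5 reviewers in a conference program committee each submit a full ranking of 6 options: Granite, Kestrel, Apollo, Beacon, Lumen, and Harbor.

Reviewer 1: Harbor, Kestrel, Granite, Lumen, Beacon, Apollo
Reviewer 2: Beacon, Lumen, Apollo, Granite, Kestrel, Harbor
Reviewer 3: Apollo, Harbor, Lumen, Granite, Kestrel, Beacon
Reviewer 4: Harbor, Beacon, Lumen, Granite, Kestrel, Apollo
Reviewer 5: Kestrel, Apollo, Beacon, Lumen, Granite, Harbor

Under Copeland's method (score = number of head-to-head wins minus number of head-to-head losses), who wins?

Harbor

Pairwise results:
  Granite vs Kestrel: Granite wins 3–2.
  Granite vs Apollo: Apollo wins 3–2.
  Granite vs Beacon: Beacon wins 3–2.
  Granite vs Lumen: Lumen wins 4–1.
  Granite vs Harbor: Harbor wins 3–2.
  Kestrel vs Apollo: Kestrel wins 3–2.
  Kestrel vs Beacon: Kestrel wins 3–2.
  Kestrel vs Lumen: Lumen wins 3–2.
  Kestrel vs Harbor: Harbor wins 3–2.
  Apollo vs Beacon: Beacon wins 3–2.
  Apollo vs Lumen: Lumen wins 3–2.
  Apollo vs Harbor: Apollo wins 3–2.
  Beacon vs Lumen: Beacon wins 3–2.
  Beacon vs Harbor: Harbor wins 3–2.
  Lumen vs Harbor: Harbor wins 3–2.
Copeland scores (wins − losses):
  Granite: 1 − 4 = -3
  Kestrel: 2 − 3 = -1
  Apollo: 2 − 3 = -1
  Beacon: 3 − 2 = 1
  Lumen: 3 − 2 = 1
  Harbor: 4 − 1 = 3
Harbor has the best Copeland score.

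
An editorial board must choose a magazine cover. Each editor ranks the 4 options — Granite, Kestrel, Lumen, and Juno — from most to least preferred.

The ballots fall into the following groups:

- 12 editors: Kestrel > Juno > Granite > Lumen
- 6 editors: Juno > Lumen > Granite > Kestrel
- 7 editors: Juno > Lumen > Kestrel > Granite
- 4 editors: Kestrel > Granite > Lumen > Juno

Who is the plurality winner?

Kestrel

First-place vote totals:
  Granite: 0
  Kestrel: 16
  Lumen: 0
  Juno: 13
Kestrel has the most first-place votes.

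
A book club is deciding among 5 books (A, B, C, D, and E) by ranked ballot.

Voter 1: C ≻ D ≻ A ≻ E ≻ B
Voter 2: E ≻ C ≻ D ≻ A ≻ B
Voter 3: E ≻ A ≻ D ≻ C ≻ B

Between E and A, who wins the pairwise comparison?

E

Ballots ranking E above A: 2.
Ballots ranking A above E: 1.
E wins the head-to-head, 2–1.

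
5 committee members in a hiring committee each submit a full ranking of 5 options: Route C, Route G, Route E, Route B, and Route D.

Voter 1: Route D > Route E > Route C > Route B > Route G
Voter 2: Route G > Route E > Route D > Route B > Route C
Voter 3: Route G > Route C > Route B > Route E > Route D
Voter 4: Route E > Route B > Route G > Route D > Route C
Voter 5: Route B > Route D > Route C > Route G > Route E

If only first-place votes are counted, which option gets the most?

Route G

First-place vote totals:
  Route C: 0
  Route G: 2
  Route E: 1
  Route B: 1
  Route D: 1
Route G has the most first-place votes.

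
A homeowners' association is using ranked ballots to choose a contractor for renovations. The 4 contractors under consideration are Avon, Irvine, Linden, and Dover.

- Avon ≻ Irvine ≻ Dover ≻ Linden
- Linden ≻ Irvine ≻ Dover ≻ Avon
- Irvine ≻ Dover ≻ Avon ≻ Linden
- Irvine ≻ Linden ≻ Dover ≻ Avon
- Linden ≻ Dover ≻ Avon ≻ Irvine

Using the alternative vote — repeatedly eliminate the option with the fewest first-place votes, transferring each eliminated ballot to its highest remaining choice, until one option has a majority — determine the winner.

Round 1: Irvine 2, Linden 2, Avon 1, Dover 0. Dover has the fewest and is eliminated.
Round 2: Irvine 2, Linden 2, Avon 1. Avon has the fewest and is eliminated.
Round 3: Irvine 3, Linden 2. Irvine has a majority.

Irvine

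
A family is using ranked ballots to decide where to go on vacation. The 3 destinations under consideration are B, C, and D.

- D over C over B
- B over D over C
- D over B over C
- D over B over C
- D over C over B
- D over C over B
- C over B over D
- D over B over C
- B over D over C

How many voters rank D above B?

6

Ballots ranking D above B: 6.
Ballots ranking B above D: 3.
So 6 of 9 voters prefer D to B.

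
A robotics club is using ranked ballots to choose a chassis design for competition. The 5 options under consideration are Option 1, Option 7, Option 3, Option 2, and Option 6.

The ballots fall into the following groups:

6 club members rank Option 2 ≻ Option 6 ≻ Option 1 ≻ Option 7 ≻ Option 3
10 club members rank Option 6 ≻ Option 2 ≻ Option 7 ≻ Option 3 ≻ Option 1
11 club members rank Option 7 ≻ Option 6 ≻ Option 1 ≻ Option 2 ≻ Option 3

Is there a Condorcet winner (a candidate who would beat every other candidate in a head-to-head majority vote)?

Yes

Head-to-head results (27 voters total):
Option 1 vs Option 7: Option 7 wins 21–6.
Option 1 vs Option 3: Option 1 wins 17–10.
Option 1 vs Option 2: Option 2 wins 16–11.
Option 1 vs Option 6: Option 6 wins 27–0.
Option 7 vs Option 3: Option 7 wins 27–0.
Option 7 vs Option 2: Option 2 wins 16–11.
Option 7 vs Option 6: Option 6 wins 16–11.
Option 3 vs Option 2: Option 2 wins 27–0.
Option 3 vs Option 6: Option 6 wins 27–0.
Option 2 vs Option 6: Option 6 wins 21–6.
Option 6 beats each rival — Option 1 (27–0), Option 7 (16–11), Option 3 (27–0), Option 2 (21–6) — so Option 6 is the Condorcet winner.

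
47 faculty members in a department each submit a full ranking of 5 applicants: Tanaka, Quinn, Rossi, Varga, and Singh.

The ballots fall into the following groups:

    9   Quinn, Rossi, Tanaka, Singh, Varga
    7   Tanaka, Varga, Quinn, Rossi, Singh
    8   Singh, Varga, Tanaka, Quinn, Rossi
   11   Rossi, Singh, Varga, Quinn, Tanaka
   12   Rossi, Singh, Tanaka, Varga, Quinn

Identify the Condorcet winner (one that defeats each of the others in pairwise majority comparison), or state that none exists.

Head-to-head results (47 voters total):
Tanaka vs Quinn: Tanaka wins 27–20.
Tanaka vs Rossi: Rossi wins 32–15.
Tanaka vs Varga: Tanaka wins 28–19.
Tanaka vs Singh: Singh wins 31–16.
Quinn vs Rossi: Quinn wins 24–23.
Quinn vs Varga: Varga wins 38–9.
Quinn vs Singh: Singh wins 31–16.
Rossi vs Varga: Rossi wins 32–15.
Rossi vs Singh: Rossi wins 39–8.
Varga vs Singh: Singh wins 40–7.
No candidate beats all others: Tanaka beats Quinn beats Rossi beats Tanaka, a majority cycle.

No Condorcet winner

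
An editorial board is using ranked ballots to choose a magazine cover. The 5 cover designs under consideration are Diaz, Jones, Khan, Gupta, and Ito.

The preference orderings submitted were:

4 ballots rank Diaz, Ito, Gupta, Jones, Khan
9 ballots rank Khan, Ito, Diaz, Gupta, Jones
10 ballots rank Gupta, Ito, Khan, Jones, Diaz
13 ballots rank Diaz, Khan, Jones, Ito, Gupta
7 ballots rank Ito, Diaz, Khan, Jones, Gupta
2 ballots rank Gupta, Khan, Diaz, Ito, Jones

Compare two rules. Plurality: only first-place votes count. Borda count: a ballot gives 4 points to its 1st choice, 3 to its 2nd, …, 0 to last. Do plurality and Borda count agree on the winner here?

No

Plurality first-place counts: Diaz 17, Jones 0, Khan 9, Gupta 12, Ito 7 → Diaz.
Borda totals: Diaz 111, Jones 47, Khan 115, Gupta 65, Ito 112 → Khan.
The two rules disagree: plurality picks Diaz, Borda picks Khan.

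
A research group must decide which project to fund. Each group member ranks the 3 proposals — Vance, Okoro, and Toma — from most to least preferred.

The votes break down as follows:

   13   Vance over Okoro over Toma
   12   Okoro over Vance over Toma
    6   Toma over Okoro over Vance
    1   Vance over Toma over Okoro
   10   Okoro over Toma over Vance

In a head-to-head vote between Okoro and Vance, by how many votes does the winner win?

Ballots ranking Okoro above Vance: 12+6+10 = 28.
Ballots ranking Vance above Okoro: 13+1 = 14.
Okoro wins 28–14, a margin of 14.

14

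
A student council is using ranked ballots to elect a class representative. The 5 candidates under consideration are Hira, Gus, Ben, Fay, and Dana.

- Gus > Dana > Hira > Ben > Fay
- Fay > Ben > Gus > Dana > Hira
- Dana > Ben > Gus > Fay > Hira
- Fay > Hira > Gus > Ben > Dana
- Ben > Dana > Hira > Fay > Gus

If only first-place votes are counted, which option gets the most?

First-place vote totals:
  Hira: 0
  Gus: 1
  Ben: 1
  Fay: 2
  Dana: 1
Fay has the most first-place votes.

Fay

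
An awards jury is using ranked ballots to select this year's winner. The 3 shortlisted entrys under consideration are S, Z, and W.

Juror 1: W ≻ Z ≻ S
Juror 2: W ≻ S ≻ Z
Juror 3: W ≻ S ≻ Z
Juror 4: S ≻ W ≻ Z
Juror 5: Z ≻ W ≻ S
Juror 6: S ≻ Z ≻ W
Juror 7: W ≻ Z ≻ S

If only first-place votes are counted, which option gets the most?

W

First-place vote totals:
  S: 2
  Z: 1
  W: 4
W has the most first-place votes.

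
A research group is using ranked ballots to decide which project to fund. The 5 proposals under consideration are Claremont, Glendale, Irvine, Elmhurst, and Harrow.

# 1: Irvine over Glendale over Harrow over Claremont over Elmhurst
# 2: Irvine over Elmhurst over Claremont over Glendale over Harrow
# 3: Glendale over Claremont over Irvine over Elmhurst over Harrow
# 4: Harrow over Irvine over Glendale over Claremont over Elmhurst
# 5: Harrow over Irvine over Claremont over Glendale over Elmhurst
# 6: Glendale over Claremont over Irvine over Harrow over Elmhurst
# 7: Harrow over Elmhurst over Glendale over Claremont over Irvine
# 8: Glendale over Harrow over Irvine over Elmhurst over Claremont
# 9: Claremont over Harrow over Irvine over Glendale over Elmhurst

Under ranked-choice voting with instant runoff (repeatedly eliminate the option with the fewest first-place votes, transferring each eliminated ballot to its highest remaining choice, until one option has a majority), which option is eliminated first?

Round 1: Glendale 3, Harrow 3, Irvine 2, Claremont 1, Elmhurst 0. Elmhurst has the fewest and is eliminated.
Round 2: Glendale 3, Harrow 3, Irvine 2, Claremont 1. Claremont has the fewest and is eliminated.
Round 3: Harrow 4, Glendale 3, Irvine 2. Irvine has the fewest and is eliminated.
Round 4: Glendale 5, Harrow 4. Glendale has a majority.

Elmhurst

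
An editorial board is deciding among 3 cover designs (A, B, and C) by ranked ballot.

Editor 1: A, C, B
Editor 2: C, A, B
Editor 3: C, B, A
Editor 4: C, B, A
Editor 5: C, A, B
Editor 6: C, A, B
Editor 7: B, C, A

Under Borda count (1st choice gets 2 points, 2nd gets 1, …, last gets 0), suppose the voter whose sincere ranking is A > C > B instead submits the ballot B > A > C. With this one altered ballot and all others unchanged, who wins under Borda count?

Borda totals with the altered ballot: A 4, B 6, C 11.
The winner is unchanged: still C.

C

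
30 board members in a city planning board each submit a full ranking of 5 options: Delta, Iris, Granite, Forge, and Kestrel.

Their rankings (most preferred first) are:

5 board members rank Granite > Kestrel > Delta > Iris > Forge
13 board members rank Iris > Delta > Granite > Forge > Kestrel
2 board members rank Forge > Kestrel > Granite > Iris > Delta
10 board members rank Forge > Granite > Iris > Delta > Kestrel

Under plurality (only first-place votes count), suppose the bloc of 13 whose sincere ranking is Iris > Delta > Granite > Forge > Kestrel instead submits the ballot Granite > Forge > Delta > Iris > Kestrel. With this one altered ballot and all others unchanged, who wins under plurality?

Granite

First-place totals with the altered ballot: Delta 0, Iris 0, Granite 18, Forge 12, Kestrel 0.
The switch changes the winner from Iris to Granite.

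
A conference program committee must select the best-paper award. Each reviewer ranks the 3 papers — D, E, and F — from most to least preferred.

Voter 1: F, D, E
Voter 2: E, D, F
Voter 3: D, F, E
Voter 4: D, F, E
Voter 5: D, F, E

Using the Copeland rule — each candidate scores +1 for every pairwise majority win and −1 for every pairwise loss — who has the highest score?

D

Pairwise results:
  D vs E: D wins 4–1.
  D vs F: D wins 4–1.
  E vs F: F wins 4–1.
Copeland scores (wins − losses):
  D: 2 − 0 = 2
  E: 0 − 2 = -2
  F: 1 − 1 = 0
D has the best Copeland score.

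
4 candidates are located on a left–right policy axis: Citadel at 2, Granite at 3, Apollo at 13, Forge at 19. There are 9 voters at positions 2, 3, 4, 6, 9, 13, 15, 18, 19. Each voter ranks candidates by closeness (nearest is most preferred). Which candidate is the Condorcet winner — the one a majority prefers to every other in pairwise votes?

Apollo

With single-peaked preferences on a line, the Condorcet winner is the candidate closest to the median voter.
The median voter (position 9) is closest to Apollo at 13.
Check: Apollo vs Granite — voters closer to Apollo: 5 of 9.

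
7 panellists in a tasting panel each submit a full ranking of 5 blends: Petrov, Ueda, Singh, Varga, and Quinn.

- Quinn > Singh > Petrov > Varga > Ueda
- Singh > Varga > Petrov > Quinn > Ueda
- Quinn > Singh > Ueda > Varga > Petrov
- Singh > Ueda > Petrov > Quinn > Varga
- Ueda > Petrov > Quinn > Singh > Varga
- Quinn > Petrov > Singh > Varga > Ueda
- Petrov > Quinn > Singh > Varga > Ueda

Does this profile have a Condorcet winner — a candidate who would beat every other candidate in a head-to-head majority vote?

Head-to-head results (7 voters total):
Petrov vs Ueda: Petrov wins 4–3.
Petrov vs Singh: Singh wins 4–3.
Petrov vs Varga: Petrov wins 5–2.
Petrov vs Quinn: Petrov wins 4–3.
Ueda vs Singh: Singh wins 6–1.
Ueda vs Varga: Varga wins 4–3.
Ueda vs Quinn: Quinn wins 5–2.
Singh vs Varga: Singh wins 7–0.
Singh vs Quinn: Quinn wins 5–2.
Varga vs Quinn: Quinn wins 6–1.
No candidate beats all others: Petrov beats Quinn beats Singh beats Petrov, a majority cycle.

No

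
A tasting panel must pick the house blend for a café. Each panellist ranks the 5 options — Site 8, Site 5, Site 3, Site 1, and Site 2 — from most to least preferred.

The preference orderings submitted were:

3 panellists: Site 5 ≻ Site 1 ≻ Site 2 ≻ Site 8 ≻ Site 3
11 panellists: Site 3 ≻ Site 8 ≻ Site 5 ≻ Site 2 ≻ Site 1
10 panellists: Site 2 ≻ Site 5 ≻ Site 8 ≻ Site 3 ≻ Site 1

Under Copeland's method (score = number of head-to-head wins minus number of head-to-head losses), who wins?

Pairwise results:
  Site 8 vs Site 5: Site 5 wins 13–11.
  Site 8 vs Site 3: Site 8 wins 13–11.
  Site 8 vs Site 1: Site 8 wins 21–3.
  Site 8 vs Site 2: Site 2 wins 13–11.
  Site 5 vs Site 3: Site 5 wins 13–11.
  Site 5 vs Site 1: Site 5 wins 24–0.
  Site 5 vs Site 2: Site 5 wins 14–10.
  Site 3 vs Site 1: Site 3 wins 21–3.
  Site 3 vs Site 2: Site 2 wins 13–11.
  Site 1 vs Site 2: Site 2 wins 21–3.
Copeland scores (wins − losses):
  Site 8: 2 − 2 = 0
  Site 5: 4 − 0 = 4
  Site 3: 1 − 3 = -2
  Site 1: 0 − 4 = -4
  Site 2: 3 − 1 = 2
Site 5 has the best Copeland score.

Site 5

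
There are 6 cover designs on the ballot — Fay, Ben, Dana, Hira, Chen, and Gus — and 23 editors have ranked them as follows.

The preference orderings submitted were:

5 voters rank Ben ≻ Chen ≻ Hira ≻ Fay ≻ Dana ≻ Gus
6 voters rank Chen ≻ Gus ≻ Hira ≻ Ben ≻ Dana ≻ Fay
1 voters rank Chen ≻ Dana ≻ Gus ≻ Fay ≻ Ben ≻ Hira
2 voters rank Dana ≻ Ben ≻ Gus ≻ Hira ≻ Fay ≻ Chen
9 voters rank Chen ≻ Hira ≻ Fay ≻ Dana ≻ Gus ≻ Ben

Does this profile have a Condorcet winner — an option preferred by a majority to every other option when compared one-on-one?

Head-to-head results (23 voters total):
Fay vs Ben: Ben wins 13–10.
Fay vs Dana: Fay wins 14–9.
Fay vs Hira: Hira wins 22–1.
Fay vs Chen: Chen wins 21–2.
Fay vs Gus: Fay wins 14–9.
Ben vs Dana: Dana wins 12–11.
Ben vs Hira: Hira wins 15–8.
Ben vs Chen: Chen wins 16–7.
Ben vs Gus: Gus wins 16–7.
Dana vs Hira: Hira wins 20–3.
Dana vs Chen: Chen wins 21–2.
Dana vs Gus: Dana wins 17–6.
Hira vs Chen: Chen wins 21–2.
Hira vs Gus: Hira wins 14–9.
Chen vs Gus: Chen wins 21–2.
Chen beats each rival — Fay (21–2), Ben (16–7), Dana (21–2), Hira (21–2), Gus (21–2) — so Chen is the Condorcet winner.

Yes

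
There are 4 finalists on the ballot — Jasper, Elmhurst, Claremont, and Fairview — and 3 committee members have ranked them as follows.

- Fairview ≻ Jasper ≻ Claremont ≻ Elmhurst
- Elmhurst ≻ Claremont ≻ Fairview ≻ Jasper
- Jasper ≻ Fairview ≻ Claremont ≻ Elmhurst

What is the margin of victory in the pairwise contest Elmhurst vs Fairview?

1

Ballots ranking Elmhurst above Fairview: 1.
Ballots ranking Fairview above Elmhurst: 2.
Fairview wins 2–1, a margin of 1.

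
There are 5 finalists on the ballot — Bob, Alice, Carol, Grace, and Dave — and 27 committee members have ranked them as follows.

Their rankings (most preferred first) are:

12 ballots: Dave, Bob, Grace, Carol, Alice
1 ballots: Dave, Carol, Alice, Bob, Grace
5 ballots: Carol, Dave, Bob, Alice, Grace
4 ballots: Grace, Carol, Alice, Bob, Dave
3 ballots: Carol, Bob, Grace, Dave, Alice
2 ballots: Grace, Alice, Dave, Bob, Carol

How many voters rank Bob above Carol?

14

Ballots ranking Bob above Carol: 12+2 = 14.
Ballots ranking Carol above Bob: 1+5+4+3 = 13.
So 14 of 27 voters prefer Bob to Carol.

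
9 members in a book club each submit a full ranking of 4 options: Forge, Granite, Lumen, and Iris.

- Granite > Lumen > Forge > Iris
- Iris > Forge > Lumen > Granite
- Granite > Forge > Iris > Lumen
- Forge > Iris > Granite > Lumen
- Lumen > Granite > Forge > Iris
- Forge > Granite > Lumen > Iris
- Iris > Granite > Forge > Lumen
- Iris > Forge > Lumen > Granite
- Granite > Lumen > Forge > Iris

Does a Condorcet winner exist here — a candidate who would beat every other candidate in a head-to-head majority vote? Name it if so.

Head-to-head results (9 voters total):
Forge vs Granite: Granite wins 5–4.
Forge vs Lumen: Forge wins 6–3.
Forge vs Iris: Forge wins 6–3.
Granite vs Lumen: Granite wins 6–3.
Granite vs Iris: Granite wins 5–4.
Lumen vs Iris: Iris wins 5–4.
Granite beats each rival — Forge (5–4), Lumen (6–3), Iris (5–4) — so Granite is the Condorcet winner.

Granite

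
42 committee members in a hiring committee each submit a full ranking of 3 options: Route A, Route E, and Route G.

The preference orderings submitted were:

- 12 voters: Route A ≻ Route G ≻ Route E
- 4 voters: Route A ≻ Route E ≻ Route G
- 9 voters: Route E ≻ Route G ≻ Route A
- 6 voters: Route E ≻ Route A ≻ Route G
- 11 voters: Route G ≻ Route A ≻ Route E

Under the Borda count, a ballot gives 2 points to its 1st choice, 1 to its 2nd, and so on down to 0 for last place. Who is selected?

Borda scores:
  Route A: 12·2 + 4·2 + 9·0 + 6·1 + 11·1 = 49
  Route E: 12·0 + 4·1 + 9·2 + 6·2 + 11·0 = 34
  Route G: 12·1 + 4·0 + 9·1 + 6·0 + 11·2 = 43
Route A has the highest total.

Route A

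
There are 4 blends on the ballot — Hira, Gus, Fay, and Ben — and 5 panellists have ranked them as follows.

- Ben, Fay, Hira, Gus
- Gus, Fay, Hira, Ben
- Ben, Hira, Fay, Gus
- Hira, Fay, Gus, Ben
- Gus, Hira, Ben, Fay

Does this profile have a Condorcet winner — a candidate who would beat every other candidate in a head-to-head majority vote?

Head-to-head results (5 voters total):
Hira vs Gus: Hira wins 3–2.
Hira vs Fay: Hira wins 3–2.
Hira vs Ben: Hira wins 3–2.
Gus vs Fay: Fay wins 3–2.
Gus vs Ben: Gus wins 3–2.
Fay vs Ben: Ben wins 3–2.
Hira beats each rival — Gus (3–2), Fay (3–2), Ben (3–2) — so Hira is the Condorcet winner.

Yes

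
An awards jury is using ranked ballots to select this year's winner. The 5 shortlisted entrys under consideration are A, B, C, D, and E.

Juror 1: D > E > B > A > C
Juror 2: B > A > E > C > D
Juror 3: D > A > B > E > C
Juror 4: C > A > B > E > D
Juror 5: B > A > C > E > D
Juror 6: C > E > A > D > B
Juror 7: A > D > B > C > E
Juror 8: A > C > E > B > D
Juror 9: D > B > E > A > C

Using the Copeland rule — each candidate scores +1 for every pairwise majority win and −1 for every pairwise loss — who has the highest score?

A

Pairwise results:
  A vs B: A wins 5–4.
  A vs C: A wins 7–2.
  A vs D: A wins 6–3.
  A vs E: A wins 6–3.
  B vs C: B wins 6–3.
  B vs D: D wins 5–4.
  B vs E: B wins 6–3.
  C vs D: C wins 5–4.
  C vs E: C wins 5–4.
  D vs E: E wins 5–4.
Copeland scores (wins − losses):
  A: 4 − 0 = 4
  B: 2 − 2 = 0
  C: 2 − 2 = 0
  D: 1 − 3 = -2
  E: 1 − 3 = -2
A has the best Copeland score.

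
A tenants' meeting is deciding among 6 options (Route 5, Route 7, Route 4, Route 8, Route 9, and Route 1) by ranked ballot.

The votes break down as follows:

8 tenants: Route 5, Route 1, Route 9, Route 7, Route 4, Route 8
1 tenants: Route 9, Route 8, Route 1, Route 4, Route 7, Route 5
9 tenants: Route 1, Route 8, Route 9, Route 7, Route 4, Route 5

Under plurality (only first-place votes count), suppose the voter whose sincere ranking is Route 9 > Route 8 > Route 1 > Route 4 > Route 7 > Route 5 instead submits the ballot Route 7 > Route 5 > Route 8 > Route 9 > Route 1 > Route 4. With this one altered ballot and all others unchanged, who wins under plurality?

First-place totals with the altered ballot: Route 5 8, Route 7 1, Route 4 0, Route 8 0, Route 9 0, Route 1 9.
The winner is unchanged: still Route 1.

Route 1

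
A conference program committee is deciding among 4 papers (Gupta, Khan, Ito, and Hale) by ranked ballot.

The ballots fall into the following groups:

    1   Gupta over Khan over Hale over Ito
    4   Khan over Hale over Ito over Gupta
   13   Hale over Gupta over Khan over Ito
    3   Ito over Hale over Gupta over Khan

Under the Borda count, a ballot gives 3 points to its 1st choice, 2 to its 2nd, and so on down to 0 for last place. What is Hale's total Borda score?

54

Borda scores:
  Gupta: 3 + 4·0 + 13·2 + 3·1 = 32
  Khan: 2 + 4·3 + 13·1 + 3·0 = 27
  Ito: 0 + 4·1 + 13·0 + 3·3 = 13
  Hale: 1 + 4·2 + 13·3 + 3·2 = 54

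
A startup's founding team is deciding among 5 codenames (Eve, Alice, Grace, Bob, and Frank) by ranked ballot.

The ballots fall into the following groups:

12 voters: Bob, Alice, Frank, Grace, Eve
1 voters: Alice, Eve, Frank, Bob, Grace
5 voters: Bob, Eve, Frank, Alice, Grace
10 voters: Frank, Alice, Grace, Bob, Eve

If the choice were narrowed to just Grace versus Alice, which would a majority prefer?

Ballots ranking Grace above Alice: 0.
Ballots ranking Alice above Grace: 12+1+5+10 = 28.
Alice wins the head-to-head, 28–0.

Alice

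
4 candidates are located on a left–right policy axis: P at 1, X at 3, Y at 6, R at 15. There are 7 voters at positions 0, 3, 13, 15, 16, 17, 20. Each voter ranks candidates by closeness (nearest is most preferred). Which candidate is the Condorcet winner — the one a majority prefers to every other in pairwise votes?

With single-peaked preferences on a line, the Condorcet winner is the candidate closest to the median voter.
The median voter (position 15) is closest to R at 15.
Check: R vs X — voters closer to R: 5 of 7.

R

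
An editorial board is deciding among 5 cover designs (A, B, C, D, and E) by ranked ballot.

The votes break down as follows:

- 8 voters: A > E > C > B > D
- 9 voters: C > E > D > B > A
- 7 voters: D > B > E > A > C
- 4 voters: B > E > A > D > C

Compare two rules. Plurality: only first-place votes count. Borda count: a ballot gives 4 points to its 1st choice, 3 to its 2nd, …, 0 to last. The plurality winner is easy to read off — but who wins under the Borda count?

Plurality first-place counts: A 8, B 4, C 9, D 7, E 0 → C.
Borda totals: A 47, B 54, C 52, D 50, E 77 → E.

E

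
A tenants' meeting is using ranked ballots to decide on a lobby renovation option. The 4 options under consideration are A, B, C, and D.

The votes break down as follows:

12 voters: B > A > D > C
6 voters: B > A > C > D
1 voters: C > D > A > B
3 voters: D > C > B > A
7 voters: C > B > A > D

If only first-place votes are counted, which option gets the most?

First-place vote totals:
  A: 0
  B: 18
  C: 8
  D: 3
B has the most first-place votes.

B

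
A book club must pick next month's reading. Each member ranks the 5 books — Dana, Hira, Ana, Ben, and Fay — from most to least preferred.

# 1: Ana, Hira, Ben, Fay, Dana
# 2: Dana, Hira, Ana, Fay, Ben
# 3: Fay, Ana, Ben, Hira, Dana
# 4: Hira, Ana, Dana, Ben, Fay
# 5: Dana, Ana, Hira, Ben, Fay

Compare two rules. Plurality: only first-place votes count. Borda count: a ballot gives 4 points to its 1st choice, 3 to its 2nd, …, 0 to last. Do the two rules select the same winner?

Plurality first-place counts: Dana 2, Hira 1, Ana 1, Ben 0, Fay 1 → Dana.
Borda totals: Dana 10, Hira 13, Ana 15, Ben 6, Fay 6 → Ana.
The two rules disagree: plurality picks Dana, Borda picks Ana.

No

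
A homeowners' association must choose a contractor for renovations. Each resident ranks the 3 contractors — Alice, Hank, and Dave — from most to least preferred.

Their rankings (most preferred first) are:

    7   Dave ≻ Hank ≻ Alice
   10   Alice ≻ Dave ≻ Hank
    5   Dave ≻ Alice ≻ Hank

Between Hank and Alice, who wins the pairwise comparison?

Alice

Ballots ranking Hank above Alice: 7.
Ballots ranking Alice above Hank: 10+5 = 15.
Alice wins the head-to-head, 15–7.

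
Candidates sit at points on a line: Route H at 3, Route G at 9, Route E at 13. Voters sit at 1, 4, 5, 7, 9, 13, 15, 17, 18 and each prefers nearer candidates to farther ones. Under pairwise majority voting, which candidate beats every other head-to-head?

With single-peaked preferences on a line, the Condorcet winner is the candidate closest to the median voter.
The median voter (position 9) is closest to Route G at 9.
Check: Route G vs Route H — voters closer to Route G: 6 of 9.

Route G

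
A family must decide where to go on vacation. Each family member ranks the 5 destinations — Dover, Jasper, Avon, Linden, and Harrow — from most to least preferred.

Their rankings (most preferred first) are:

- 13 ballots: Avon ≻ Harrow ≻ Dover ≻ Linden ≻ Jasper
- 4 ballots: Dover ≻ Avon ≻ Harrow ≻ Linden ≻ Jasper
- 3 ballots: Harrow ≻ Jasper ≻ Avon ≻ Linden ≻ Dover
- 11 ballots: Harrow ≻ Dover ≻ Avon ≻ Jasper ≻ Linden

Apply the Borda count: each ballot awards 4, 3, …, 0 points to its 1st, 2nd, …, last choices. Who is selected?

Borda scores:
  Dover: 13·2 + 4·4 + 3·0 + 11·3 = 75
  Jasper: 13·0 + 4·0 + 3·3 + 11·1 = 20
  Avon: 13·4 + 4·3 + 3·2 + 11·2 = 92
  Linden: 13·1 + 4·1 + 3·1 + 11·0 = 20
  Harrow: 13·3 + 4·2 + 3·4 + 11·4 = 103
Harrow has the highest total.

Harrow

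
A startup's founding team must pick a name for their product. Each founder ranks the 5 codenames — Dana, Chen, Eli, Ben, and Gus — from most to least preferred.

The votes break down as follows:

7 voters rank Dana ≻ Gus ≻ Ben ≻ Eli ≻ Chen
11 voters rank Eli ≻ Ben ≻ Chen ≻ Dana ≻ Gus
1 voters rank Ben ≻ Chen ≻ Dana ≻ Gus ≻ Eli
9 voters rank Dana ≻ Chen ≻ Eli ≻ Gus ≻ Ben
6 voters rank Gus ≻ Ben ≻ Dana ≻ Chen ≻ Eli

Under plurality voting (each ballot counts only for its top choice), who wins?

Dana

First-place vote totals:
  Dana: 16
  Chen: 0
  Eli: 11
  Ben: 1
  Gus: 6
Dana has the most first-place votes.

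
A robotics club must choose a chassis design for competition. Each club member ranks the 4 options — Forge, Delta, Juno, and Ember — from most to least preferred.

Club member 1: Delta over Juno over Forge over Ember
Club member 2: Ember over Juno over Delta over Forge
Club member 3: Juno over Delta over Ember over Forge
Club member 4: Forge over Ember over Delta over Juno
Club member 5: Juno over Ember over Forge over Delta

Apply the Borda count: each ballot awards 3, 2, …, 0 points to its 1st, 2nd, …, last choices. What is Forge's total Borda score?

Borda scores:
  Forge: 1 + 0 + 0 + 3 + 1 = 5
  Delta: 3 + 1 + 2 + 1 + 0 = 7
  Juno: 2 + 2 + 3 + 0 + 3 = 10
  Ember: 0 + 3 + 1 + 2 + 2 = 8

5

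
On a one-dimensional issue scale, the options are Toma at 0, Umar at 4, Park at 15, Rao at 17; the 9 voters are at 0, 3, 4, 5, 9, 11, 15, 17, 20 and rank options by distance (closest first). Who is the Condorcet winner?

With single-peaked preferences on a line, the Condorcet winner is the candidate closest to the median voter.
The median voter (position 9) is closest to Umar at 4.
Check: Umar vs Toma — voters closer to Umar: 8 of 9.

Umar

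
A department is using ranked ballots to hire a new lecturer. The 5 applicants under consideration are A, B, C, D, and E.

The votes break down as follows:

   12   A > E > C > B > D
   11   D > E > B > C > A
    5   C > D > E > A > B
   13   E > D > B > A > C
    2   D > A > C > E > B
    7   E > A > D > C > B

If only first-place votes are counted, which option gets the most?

First-place vote totals:
  A: 12
  B: 0
  C: 5
  D: 13
  E: 20
E has the most first-place votes.

E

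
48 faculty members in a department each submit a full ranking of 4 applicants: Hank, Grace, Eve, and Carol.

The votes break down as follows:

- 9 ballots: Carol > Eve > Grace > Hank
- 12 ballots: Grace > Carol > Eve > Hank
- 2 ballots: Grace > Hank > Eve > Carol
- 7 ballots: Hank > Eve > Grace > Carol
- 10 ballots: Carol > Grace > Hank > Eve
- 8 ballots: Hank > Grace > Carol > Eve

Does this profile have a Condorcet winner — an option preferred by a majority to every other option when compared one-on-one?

Yes

Head-to-head results (48 voters total):
Hank vs Grace: Grace wins 33–15.
Hank vs Eve: Hank wins 27–21.
Hank vs Carol: Carol wins 31–17.
Grace vs Eve: Grace wins 32–16.
Grace vs Carol: Grace wins 29–19.
Eve vs Carol: Carol wins 39–9.
Grace beats each rival — Hank (33–15), Eve (32–16), Carol (29–19) — so Grace is the Condorcet winner.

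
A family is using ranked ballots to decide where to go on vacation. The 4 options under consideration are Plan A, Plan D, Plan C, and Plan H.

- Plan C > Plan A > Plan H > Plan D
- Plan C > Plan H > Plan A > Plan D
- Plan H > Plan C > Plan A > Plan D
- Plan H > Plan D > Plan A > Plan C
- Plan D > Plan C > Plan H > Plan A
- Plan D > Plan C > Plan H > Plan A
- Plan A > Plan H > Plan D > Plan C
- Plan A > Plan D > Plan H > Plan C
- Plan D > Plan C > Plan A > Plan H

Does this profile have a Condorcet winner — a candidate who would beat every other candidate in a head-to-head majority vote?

No

Head-to-head results (9 voters total):
Plan A vs Plan D: Plan A wins 5–4.
Plan A vs Plan C: Plan C wins 6–3.
Plan A vs Plan H: Plan H wins 5–4.
Plan D vs Plan C: Plan D wins 6–3.
Plan D vs Plan H: Plan H wins 5–4.
Plan C vs Plan H: Plan C wins 5–4.
No candidate beats all others: Plan A beats Plan D beats Plan C beats Plan A, a majority cycle.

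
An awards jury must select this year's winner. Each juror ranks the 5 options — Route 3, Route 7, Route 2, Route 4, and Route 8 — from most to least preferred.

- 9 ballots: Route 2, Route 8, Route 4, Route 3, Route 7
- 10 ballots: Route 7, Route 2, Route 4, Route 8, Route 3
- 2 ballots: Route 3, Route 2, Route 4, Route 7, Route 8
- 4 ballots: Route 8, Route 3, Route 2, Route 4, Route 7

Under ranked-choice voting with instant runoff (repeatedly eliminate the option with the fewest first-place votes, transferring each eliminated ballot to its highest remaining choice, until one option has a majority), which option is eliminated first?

Round 1: Route 7 10, Route 2 9, Route 8 4, Route 3 2, Route 4 0. Route 4 has the fewest and is eliminated.
Round 2: Route 7 10, Route 2 9, Route 8 4, Route 3 2. Route 3 has the fewest and is eliminated.
Round 3: Route 2 11, Route 7 10, Route 8 4. Route 8 has the fewest and is eliminated.
Round 4: Route 2 15, Route 7 10. Route 2 has a majority.

Route 4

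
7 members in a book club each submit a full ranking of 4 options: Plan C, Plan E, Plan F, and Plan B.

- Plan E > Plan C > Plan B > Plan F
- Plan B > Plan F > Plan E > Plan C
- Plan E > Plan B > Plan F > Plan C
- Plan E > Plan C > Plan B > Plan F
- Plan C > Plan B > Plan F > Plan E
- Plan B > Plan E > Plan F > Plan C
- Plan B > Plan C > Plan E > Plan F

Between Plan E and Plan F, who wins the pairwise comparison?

Ballots ranking Plan E above Plan F: 5.
Ballots ranking Plan F above Plan E: 2.
Plan E wins the head-to-head, 5–2.

Plan E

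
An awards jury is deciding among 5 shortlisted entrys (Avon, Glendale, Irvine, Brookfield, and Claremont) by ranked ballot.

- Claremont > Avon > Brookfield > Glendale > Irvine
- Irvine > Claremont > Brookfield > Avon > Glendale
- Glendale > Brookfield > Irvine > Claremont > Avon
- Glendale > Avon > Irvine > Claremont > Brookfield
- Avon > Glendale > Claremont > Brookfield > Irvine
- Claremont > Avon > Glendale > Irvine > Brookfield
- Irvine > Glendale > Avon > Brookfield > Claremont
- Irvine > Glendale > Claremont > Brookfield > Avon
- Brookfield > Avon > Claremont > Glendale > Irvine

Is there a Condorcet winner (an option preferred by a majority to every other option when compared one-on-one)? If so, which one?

Head-to-head results (9 voters total):
Avon vs Glendale: Avon wins 5–4.
Avon vs Irvine: Avon wins 5–4.
Avon vs Brookfield: Avon wins 5–4.
Avon vs Claremont: Claremont wins 5–4.
Glendale vs Irvine: Glendale wins 6–3.
Glendale vs Brookfield: Glendale wins 6–3.
Glendale vs Claremont: Glendale wins 5–4.
Irvine vs Brookfield: Irvine wins 5–4.
Irvine vs Claremont: Irvine wins 5–4.
Brookfield vs Claremont: Claremont wins 6–3.
No candidate beats all others: Avon beats Glendale beats Claremont beats Avon, a majority cycle.

There is no Condorcet winner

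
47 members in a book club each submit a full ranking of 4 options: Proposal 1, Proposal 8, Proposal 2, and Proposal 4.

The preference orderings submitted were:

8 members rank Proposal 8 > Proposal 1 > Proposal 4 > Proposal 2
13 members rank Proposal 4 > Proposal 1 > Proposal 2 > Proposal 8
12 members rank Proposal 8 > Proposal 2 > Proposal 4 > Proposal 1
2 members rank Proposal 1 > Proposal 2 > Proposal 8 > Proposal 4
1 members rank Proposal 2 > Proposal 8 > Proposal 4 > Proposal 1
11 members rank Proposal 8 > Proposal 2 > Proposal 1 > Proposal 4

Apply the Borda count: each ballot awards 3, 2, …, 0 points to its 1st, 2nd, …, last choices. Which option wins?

Borda scores:
  Proposal 1: 8·2 + 13·2 + 12·0 + 2·3 + 0 + 11·1 = 59
  Proposal 8: 8·3 + 13·0 + 12·3 + 2·1 + 2 + 11·3 = 97
  Proposal 2: 8·0 + 13·1 + 12·2 + 2·2 + 3 + 11·2 = 66
  Proposal 4: 8·1 + 13·3 + 12·1 + 2·0 + 1 + 11·0 = 60
Proposal 8 has the highest total.

Proposal 8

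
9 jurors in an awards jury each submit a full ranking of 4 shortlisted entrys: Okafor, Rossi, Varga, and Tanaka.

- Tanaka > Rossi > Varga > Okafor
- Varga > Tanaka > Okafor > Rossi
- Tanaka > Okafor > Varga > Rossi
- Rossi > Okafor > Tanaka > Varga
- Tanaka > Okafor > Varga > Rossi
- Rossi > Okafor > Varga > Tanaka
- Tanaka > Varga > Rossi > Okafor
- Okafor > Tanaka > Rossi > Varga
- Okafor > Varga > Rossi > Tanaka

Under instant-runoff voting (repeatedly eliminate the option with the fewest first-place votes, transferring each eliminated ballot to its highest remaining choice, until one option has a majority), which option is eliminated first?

Varga

Round 1: Tanaka 4, Okafor 2, Rossi 2, Varga 1. Varga has the fewest and is eliminated.
Round 2: Tanaka 5, Okafor 2, Rossi 2. Tanaka has a majority.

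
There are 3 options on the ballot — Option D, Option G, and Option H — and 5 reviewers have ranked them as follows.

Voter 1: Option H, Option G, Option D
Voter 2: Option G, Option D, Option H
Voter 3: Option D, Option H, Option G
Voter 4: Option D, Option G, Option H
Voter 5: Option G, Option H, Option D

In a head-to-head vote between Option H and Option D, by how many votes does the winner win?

1

Ballots ranking Option H above Option D: 2.
Ballots ranking Option D above Option H: 3.
Option D wins 3–2, a margin of 1.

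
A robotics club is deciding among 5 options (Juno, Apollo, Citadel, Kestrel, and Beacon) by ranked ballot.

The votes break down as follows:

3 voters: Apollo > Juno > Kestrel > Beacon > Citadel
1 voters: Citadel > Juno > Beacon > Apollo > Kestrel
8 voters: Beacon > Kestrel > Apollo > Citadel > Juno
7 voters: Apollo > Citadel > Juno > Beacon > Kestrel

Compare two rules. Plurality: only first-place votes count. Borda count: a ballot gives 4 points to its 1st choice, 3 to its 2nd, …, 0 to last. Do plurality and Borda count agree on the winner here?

Plurality first-place counts: Juno 0, Apollo 10, Citadel 1, Kestrel 0, Beacon 8 → Apollo.
Borda totals: Juno 26, Apollo 57, Citadel 33, Kestrel 30, Beacon 44 → Apollo.
The two rules agree on Apollo.

Yes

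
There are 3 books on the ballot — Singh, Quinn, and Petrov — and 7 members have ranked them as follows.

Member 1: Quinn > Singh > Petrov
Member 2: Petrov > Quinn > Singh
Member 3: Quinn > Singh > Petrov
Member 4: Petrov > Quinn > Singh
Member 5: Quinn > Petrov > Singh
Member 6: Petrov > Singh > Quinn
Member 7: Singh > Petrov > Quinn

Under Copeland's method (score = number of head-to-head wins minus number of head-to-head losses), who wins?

Pairwise results:
  Singh vs Quinn: Quinn wins 5–2.
  Singh vs Petrov: Petrov wins 4–3.
  Quinn vs Petrov: Petrov wins 4–3.
Copeland scores (wins − losses):
  Singh: 0 − 2 = -2
  Quinn: 1 − 1 = 0
  Petrov: 2 − 0 = 2
Petrov has the best Copeland score.

Petrov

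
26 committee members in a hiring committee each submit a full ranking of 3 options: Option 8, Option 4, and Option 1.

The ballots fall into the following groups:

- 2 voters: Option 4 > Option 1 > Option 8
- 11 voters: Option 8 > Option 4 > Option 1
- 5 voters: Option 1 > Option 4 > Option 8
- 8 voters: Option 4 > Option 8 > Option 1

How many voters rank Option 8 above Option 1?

Ballots ranking Option 8 above Option 1: 11+8 = 19.
Ballots ranking Option 1 above Option 8: 2+5 = 7.
So 19 of 26 voters prefer Option 8 to Option 1.

19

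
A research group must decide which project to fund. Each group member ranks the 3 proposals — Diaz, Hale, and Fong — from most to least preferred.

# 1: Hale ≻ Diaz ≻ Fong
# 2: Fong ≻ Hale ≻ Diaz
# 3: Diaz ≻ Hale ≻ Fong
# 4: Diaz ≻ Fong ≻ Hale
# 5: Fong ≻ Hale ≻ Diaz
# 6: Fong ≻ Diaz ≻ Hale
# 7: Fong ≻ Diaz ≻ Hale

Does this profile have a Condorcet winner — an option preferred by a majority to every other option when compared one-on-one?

Head-to-head results (7 voters total):
Diaz vs Hale: Diaz wins 4–3.
Diaz vs Fong: Fong wins 4–3.
Hale vs Fong: Fong wins 5–2.
Fong beats each rival — Diaz (4–3), Hale (5–2) — so Fong is the Condorcet winner.

Yes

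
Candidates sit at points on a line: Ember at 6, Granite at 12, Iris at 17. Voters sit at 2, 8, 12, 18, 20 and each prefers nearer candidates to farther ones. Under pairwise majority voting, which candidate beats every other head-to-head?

With single-peaked preferences on a line, the Condorcet winner is the candidate closest to the median voter.
The median voter (position 12) is closest to Granite at 12.
Check: Granite vs Ember — voters closer to Granite: 3 of 5.

Granite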